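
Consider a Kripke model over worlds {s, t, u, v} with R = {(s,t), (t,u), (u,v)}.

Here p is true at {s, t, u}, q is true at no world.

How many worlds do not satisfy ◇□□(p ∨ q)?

2

s: successors {t}; □□(p ∨ q) there: t:F. ✗
t: successors {u}; □□(p ∨ q) there: u:T. ✓
u: successors {v}; □□(p ∨ q) there: v:T. ✓
v: no successors, so ◇□□(p ∨ q) fails. ✗
Satisfying worlds: {t, u}.
So ◇□□(p ∨ q) fails at the other 2 worlds.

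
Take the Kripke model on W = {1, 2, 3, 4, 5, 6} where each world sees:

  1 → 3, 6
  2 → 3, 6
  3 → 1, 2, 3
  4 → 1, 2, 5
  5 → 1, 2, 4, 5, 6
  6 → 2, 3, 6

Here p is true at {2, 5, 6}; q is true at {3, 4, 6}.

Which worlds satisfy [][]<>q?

{1, 2, 3, 6}

1: successors {3, 6}; []<>q there: 3:T, 6:T. ✓
2: successors {3, 6}; []<>q there: 3:T, 6:T. ✓
3: successors {1, 2, 3}; []<>q there: 1:T, 2:T, 3:T. ✓
4: successors {1, 2, 5}; []<>q there: 1:T, 2:T, 5:F. ✗
5: successors {1, 2, 4, 5, 6}; []<>q there: 1:T, 2:T, 4:T, 5:F, 6:T. ✗
6: successors {2, 3, 6}; []<>q there: 2:T, 3:T, 6:T. ✓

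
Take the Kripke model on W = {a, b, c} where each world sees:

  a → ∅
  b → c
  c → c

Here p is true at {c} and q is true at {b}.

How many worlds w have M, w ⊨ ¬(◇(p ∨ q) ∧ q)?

2

a: ◇(p ∨ q) ∧ q is F. ✓
b: ◇(p ∨ q) ∧ q is T. ✗
c: ◇(p ∨ q) ∧ q is F. ✓
Satisfying worlds: {a, c}.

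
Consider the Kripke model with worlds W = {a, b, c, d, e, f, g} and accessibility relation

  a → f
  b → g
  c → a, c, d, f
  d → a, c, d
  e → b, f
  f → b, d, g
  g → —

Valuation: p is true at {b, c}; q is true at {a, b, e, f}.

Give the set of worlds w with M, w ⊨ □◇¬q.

a: successors {f}; ◇¬q there: f:T. ✓
b: successors {g}; ◇¬q there: g:F. ✗
c: successors {a, c, d, f}; ◇¬q there: a:F, c:T, d:T, f:T. ✗
d: successors {a, c, d}; ◇¬q there: a:F, c:T, d:T. ✗
e: successors {b, f}; ◇¬q there: b:T, f:T. ✓
f: successors {b, d, g}; ◇¬q there: b:T, d:T, g:F. ✗
g: no successors, so □◇¬q holds vacuously. ✓

{a, e, g}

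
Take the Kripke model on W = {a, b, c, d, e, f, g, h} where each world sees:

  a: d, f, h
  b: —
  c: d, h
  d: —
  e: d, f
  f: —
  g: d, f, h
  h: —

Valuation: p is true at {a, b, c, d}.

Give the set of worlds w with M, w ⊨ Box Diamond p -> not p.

{a, c, e, f, g, h}

a: Box Diamond p is F, not p is F. ✓
b: Box Diamond p is T, not p is F. ✗
c: Box Diamond p is F, not p is F. ✓
d: Box Diamond p is T, not p is F. ✗
e: Box Diamond p is F, not p is T. ✓
f: Box Diamond p is T, not p is T. ✓
g: Box Diamond p is F, not p is T. ✓
h: Box Diamond p is T, not p is T. ✓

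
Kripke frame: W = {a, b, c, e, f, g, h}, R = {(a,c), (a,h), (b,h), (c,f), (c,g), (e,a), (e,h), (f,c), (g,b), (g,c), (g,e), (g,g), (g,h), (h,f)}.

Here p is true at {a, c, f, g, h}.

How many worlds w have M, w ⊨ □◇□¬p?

a: successors {c, h}; ◇□¬p there: c:F, h:F. ✗
b: successors {h}; ◇□¬p there: h:F. ✗
c: successors {f, g}; ◇□¬p there: f:F, g:F. ✗
e: successors {a, h}; ◇□¬p there: a:F, h:F. ✗
f: successors {c}; ◇□¬p there: c:F. ✗
g: successors {b, c, e, g, h}; ◇□¬p there: b:F, c:F, e:F, g:F, h:F. ✗
h: successors {f}; ◇□¬p there: f:F. ✗
Satisfying worlds: ∅.

0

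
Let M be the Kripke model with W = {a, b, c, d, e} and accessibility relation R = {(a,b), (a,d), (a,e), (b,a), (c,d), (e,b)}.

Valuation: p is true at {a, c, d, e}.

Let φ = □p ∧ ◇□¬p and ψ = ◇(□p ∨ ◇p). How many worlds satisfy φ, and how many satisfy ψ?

For □p ∧ ◇□¬p:
a: □p is F, ◇□¬p is T. ✗
b: □p is T, ◇□¬p is F. ✗
c: □p is T, ◇□¬p is T. ✓
d: □p is T, ◇□¬p is F. ✗
e: □p is F, ◇□¬p is F. ✗
— 1 world.
For ◇(□p ∨ ◇p):
a: successors {b, d, e}; □p ∨ ◇p there: b:T, d:T, e:F. ✓
b: successors {a}; □p ∨ ◇p there: a:T. ✓
c: successors {d}; □p ∨ ◇p there: d:T. ✓
d: no successors, so ◇(□p ∨ ◇p) fails. ✗
e: successors {b}; □p ∨ ◇p there: b:T. ✓
— 4 worlds.

1 and 4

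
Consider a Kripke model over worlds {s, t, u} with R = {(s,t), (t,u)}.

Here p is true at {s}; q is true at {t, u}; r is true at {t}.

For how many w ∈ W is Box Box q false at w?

0

s: successors {t}; Box q there: t:T. ✓
t: successors {u}; Box q there: u:T. ✓
u: no successors, so Box Box q holds vacuously. ✓
Satisfying worlds: {s, t, u}.
So Box Box q fails at the other 0 worlds.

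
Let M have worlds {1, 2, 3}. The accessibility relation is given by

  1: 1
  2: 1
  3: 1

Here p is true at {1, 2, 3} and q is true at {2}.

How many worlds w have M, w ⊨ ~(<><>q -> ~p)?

1: <><>q -> ~p is T. ✗
2: <><>q -> ~p is T. ✗
3: <><>q -> ~p is T. ✗
Satisfying worlds: ∅.

0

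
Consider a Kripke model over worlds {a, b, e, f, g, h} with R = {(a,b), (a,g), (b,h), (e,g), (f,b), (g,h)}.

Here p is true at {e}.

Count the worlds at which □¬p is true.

a: successors {b, g}; ¬p there: b:T, g:T. ✓
b: successors {h}; ¬p there: h:T. ✓
e: successors {g}; ¬p there: g:T. ✓
f: successors {b}; ¬p there: b:T. ✓
g: successors {h}; ¬p there: h:T. ✓
h: no successors, so □¬p holds vacuously. ✓
Satisfying worlds: {a, b, e, f, g, h}.

6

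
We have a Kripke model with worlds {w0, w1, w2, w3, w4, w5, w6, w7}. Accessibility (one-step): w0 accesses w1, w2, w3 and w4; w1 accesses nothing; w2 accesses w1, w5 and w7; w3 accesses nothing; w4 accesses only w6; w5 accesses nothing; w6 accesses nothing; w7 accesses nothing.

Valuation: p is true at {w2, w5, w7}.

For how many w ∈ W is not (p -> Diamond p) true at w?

2

w0: p -> Diamond p is T. ✗
w1: p -> Diamond p is T. ✗
w2: p -> Diamond p is T. ✗
w3: p -> Diamond p is T. ✗
w4: p -> Diamond p is T. ✗
w5: p -> Diamond p is F. ✓
w6: p -> Diamond p is T. ✗
w7: p -> Diamond p is F. ✓
Satisfying worlds: {w5, w7}.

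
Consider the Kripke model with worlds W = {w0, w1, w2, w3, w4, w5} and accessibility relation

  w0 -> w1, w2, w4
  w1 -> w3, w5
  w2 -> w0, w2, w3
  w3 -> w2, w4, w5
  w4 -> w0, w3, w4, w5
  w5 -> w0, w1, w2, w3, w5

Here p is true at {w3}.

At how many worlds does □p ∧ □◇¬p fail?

w0: □p is F, □◇¬p is T. ✗
w1: □p is F, □◇¬p is T. ✗
w2: □p is F, □◇¬p is T. ✗
w3: □p is F, □◇¬p is T. ✗
w4: □p is F, □◇¬p is T. ✗
w5: □p is F, □◇¬p is T. ✗
Satisfying worlds: ∅.
So □p ∧ □◇¬p fails at the other 6 worlds.

6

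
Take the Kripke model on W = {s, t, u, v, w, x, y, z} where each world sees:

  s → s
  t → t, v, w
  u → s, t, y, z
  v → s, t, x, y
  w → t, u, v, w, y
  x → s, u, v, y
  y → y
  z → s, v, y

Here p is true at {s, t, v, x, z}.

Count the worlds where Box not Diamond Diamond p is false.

s: successors {s}; not Diamond Diamond p there: s:F. ✗
t: successors {t, v, w}; not Diamond Diamond p there: t:F, v:F, w:F. ✗
u: successors {s, t, y, z}; not Diamond Diamond p there: s:F, t:F, y:T, z:F. ✗
v: successors {s, t, x, y}; not Diamond Diamond p there: s:F, t:F, x:F, y:T. ✗
w: successors {t, u, v, w, y}; not Diamond Diamond p there: t:F, u:F, v:F, w:F, y:T. ✗
x: successors {s, u, v, y}; not Diamond Diamond p there: s:F, u:F, v:F, y:T. ✗
y: successors {y}; not Diamond Diamond p there: y:T. ✓
z: successors {s, v, y}; not Diamond Diamond p there: s:F, v:F, y:T. ✗
Satisfying worlds: {y}.
So Box not Diamond Diamond p fails at the other 7 worlds.

7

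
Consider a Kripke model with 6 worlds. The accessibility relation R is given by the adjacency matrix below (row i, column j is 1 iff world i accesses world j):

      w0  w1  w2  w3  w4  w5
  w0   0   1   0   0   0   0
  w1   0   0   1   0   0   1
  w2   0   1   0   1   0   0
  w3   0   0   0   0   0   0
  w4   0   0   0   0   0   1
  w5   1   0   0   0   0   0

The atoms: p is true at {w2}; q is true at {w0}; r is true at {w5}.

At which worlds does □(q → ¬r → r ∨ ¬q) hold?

{w0, w1, w2, w3, w4}

w0: successors {w1}; q → ¬r → r ∨ ¬q there: w1:T. ✓
w1: successors {w2, w5}; q → ¬r → r ∨ ¬q there: w2:T, w5:T. ✓
w2: successors {w1, w3}; q → ¬r → r ∨ ¬q there: w1:T, w3:T. ✓
w3: no successors, so □(q → ¬r → r ∨ ¬q) holds vacuously. ✓
w4: successors {w5}; q → ¬r → r ∨ ¬q there: w5:T. ✓
w5: successors {w0}; q → ¬r → r ∨ ¬q there: w0:F. ✗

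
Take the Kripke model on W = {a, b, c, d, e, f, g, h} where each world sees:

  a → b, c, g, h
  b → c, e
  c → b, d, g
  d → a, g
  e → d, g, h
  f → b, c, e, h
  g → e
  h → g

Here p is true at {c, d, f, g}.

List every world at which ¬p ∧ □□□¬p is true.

∅

a: ¬p is T, □□□¬p is F. ✗
b: ¬p is T, □□□¬p is F. ✗
c: ¬p is F, □□□¬p is F. ✗
d: ¬p is F, □□□¬p is F. ✗
e: ¬p is T, □□□¬p is F. ✗
f: ¬p is F, □□□¬p is F. ✗
g: ¬p is F, □□□¬p is F. ✗
h: ¬p is T, □□□¬p is F. ✗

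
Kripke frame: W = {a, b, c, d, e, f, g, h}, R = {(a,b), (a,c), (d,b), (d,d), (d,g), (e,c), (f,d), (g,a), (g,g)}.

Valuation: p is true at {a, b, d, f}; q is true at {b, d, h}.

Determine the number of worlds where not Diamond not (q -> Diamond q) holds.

a: Diamond not (q -> Diamond q) is T. ✗
b: Diamond not (q -> Diamond q) is F. ✓
c: Diamond not (q -> Diamond q) is F. ✓
d: Diamond not (q -> Diamond q) is T. ✗
e: Diamond not (q -> Diamond q) is F. ✓
f: Diamond not (q -> Diamond q) is F. ✓
g: Diamond not (q -> Diamond q) is F. ✓
h: Diamond not (q -> Diamond q) is F. ✓
Satisfying worlds: {b, c, e, f, g, h}.

6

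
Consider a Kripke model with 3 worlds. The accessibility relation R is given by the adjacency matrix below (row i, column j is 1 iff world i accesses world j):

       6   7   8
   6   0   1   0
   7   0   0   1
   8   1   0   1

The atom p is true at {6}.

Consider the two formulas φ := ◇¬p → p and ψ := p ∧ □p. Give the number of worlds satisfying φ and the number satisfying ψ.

1 and 0

For ◇¬p → p:
6: ◇¬p is T, p is T. ✓
7: ◇¬p is T, p is F. ✗
8: ◇¬p is T, p is F. ✗
— 1 world.
For p ∧ □p:
6: p is T, □p is F. ✗
7: p is F, □p is F. ✗
8: p is F, □p is F. ✗
— 0 worlds.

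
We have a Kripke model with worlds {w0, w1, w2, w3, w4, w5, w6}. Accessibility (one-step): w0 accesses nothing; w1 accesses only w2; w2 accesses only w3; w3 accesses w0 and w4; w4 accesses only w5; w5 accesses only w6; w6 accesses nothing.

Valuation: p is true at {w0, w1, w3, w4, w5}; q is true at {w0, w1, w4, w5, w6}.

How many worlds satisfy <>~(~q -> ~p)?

w0: no successors, so <>~(~q -> ~p) fails. ✗
w1: successors {w2}; ~(~q -> ~p) there: w2:F. ✗
w2: successors {w3}; ~(~q -> ~p) there: w3:T. ✓
w3: successors {w0, w4}; ~(~q -> ~p) there: w0:F, w4:F. ✗
w4: successors {w5}; ~(~q -> ~p) there: w5:F. ✗
w5: successors {w6}; ~(~q -> ~p) there: w6:F. ✗
w6: no successors, so <>~(~q -> ~p) fails. ✗
Satisfying worlds: {w2}.

1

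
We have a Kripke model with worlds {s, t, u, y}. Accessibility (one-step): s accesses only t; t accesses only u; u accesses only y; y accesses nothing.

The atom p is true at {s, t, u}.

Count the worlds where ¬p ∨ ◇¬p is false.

s: ¬p is F, ◇¬p is F. ✗
t: ¬p is F, ◇¬p is F. ✗
u: ¬p is F, ◇¬p is T. ✓
y: ¬p is T, ◇¬p is F. ✓
Satisfying worlds: {u, y}.
So ¬p ∨ ◇¬p fails at the other 2 worlds.

2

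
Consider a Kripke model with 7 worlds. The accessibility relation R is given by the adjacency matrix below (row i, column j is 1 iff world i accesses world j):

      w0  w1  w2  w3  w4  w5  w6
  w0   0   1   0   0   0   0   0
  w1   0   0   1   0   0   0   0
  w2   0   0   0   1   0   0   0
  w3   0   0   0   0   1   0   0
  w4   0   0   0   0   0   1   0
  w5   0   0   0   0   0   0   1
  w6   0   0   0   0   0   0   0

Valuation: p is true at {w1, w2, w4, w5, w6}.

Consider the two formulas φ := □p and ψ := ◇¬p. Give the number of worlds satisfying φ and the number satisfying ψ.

For □p:
w0: successors {w1}; p there: w1:T. ✓
w1: successors {w2}; p there: w2:T. ✓
w2: successors {w3}; p there: w3:F. ✗
w3: successors {w4}; p there: w4:T. ✓
w4: successors {w5}; p there: w5:T. ✓
w5: successors {w6}; p there: w6:T. ✓
w6: no successors, so □p holds vacuously. ✓
— 6 worlds.
For ◇¬p:
w0: successors {w1}; ¬p there: w1:F. ✗
w1: successors {w2}; ¬p there: w2:F. ✗
w2: successors {w3}; ¬p there: w3:T. ✓
w3: successors {w4}; ¬p there: w4:F. ✗
w4: successors {w5}; ¬p there: w5:F. ✗
w5: successors {w6}; ¬p there: w6:F. ✗
w6: no successors, so ◇¬p fails. ✗
— 1 world.

6 and 1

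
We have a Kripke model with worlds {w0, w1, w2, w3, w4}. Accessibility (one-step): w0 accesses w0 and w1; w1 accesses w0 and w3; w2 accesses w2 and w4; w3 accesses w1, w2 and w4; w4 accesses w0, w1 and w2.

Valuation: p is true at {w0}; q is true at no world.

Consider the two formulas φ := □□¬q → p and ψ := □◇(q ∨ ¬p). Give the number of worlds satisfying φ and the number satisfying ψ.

1 and 5

For □□¬q → p:
w0: □□¬q is T, p is T. ✓
w1: □□¬q is T, p is F. ✗
w2: □□¬q is T, p is F. ✗
w3: □□¬q is T, p is F. ✗
w4: □□¬q is T, p is F. ✗
— 1 world.
For □◇(q ∨ ¬p):
w0: successors {w0, w1}; ◇(q ∨ ¬p) there: w0:T, w1:T. ✓
w1: successors {w0, w3}; ◇(q ∨ ¬p) there: w0:T, w3:T. ✓
w2: successors {w2, w4}; ◇(q ∨ ¬p) there: w2:T, w4:T. ✓
w3: successors {w1, w2, w4}; ◇(q ∨ ¬p) there: w1:T, w2:T, w4:T. ✓
w4: successors {w0, w1, w2}; ◇(q ∨ ¬p) there: w0:T, w1:T, w2:T. ✓
— 5 worlds.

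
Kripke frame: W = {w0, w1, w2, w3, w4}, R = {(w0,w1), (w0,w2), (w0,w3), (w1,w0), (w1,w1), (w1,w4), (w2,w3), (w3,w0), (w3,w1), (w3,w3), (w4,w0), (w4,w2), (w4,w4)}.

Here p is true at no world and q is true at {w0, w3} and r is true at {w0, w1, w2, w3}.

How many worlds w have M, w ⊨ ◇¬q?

4

w0: successors {w1, w2, w3}; ¬q there: w1:T, w2:T, w3:F. ✓
w1: successors {w0, w1, w4}; ¬q there: w0:F, w1:T, w4:T. ✓
w2: successors {w3}; ¬q there: w3:F. ✗
w3: successors {w0, w1, w3}; ¬q there: w0:F, w1:T, w3:F. ✓
w4: successors {w0, w2, w4}; ¬q there: w0:F, w2:T, w4:T. ✓
Satisfying worlds: {w0, w1, w3, w4}.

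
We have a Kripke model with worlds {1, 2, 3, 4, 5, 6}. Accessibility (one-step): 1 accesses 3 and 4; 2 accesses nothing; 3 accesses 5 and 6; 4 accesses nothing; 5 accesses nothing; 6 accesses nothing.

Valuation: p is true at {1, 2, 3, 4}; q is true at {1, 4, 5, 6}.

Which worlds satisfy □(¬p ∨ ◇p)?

1: successors {3, 4}; ¬p ∨ ◇p there: 3:F, 4:F. ✗
2: no successors, so □(¬p ∨ ◇p) holds vacuously. ✓
3: successors {5, 6}; ¬p ∨ ◇p there: 5:T, 6:T. ✓
4: no successors, so □(¬p ∨ ◇p) holds vacuously. ✓
5: no successors, so □(¬p ∨ ◇p) holds vacuously. ✓
6: no successors, so □(¬p ∨ ◇p) holds vacuously. ✓

{2, 3, 4, 5, 6}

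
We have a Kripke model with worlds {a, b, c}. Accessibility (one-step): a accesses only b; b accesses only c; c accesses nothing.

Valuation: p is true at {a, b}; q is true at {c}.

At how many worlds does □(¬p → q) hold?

a: successors {b}; ¬p → q there: b:T. ✓
b: successors {c}; ¬p → q there: c:T. ✓
c: no successors, so □(¬p → q) holds vacuously. ✓
Satisfying worlds: {a, b, c}.

3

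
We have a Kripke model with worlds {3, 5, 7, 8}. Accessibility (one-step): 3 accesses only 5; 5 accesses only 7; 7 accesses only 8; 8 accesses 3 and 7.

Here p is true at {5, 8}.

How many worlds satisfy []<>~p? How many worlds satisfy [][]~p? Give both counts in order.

For []<>~p:
3: successors {5}; <>~p there: 5:T. ✓
5: successors {7}; <>~p there: 7:F. ✗
7: successors {8}; <>~p there: 8:T. ✓
8: successors {3, 7}; <>~p there: 3:F, 7:F. ✗
— 2 worlds.
For [][]~p:
3: successors {5}; []~p there: 5:T. ✓
5: successors {7}; []~p there: 7:F. ✗
7: successors {8}; []~p there: 8:T. ✓
8: successors {3, 7}; []~p there: 3:F, 7:F. ✗
— 2 worlds.

2 and 2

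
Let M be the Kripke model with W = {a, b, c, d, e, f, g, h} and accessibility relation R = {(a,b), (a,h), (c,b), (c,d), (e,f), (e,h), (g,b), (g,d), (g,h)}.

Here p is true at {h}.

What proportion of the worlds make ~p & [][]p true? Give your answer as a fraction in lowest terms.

7/8

a: ~p is T, [][]p is T. ✓
b: ~p is T, [][]p is T. ✓
c: ~p is T, [][]p is T. ✓
d: ~p is T, [][]p is T. ✓
e: ~p is T, [][]p is T. ✓
f: ~p is T, [][]p is T. ✓
g: ~p is T, [][]p is T. ✓
h: ~p is F, [][]p is T. ✗
That's 7 of 8 worlds, so 7/8.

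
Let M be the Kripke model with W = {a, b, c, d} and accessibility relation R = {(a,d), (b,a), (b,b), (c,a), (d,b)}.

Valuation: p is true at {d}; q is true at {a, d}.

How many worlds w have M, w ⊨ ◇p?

1

a: successors {d}; p there: d:T. ✓
b: successors {a, b}; p there: a:F, b:F. ✗
c: successors {a}; p there: a:F. ✗
d: successors {b}; p there: b:F. ✗
Satisfying worlds: {a}.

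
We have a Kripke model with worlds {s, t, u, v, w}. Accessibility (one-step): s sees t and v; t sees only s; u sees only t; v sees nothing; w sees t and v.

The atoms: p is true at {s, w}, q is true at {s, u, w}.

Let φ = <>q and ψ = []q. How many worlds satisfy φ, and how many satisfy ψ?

1 and 2

For <>q:
s: successors {t, v}; q there: t:F, v:F. ✗
t: successors {s}; q there: s:T. ✓
u: successors {t}; q there: t:F. ✗
v: no successors, so <>q fails. ✗
w: successors {t, v}; q there: t:F, v:F. ✗
— 1 world.
For []q:
s: successors {t, v}; q there: t:F, v:F. ✗
t: successors {s}; q there: s:T. ✓
u: successors {t}; q there: t:F. ✗
v: no successors, so []q holds vacuously. ✓
w: successors {t, v}; q there: t:F, v:F. ✗
— 2 worlds.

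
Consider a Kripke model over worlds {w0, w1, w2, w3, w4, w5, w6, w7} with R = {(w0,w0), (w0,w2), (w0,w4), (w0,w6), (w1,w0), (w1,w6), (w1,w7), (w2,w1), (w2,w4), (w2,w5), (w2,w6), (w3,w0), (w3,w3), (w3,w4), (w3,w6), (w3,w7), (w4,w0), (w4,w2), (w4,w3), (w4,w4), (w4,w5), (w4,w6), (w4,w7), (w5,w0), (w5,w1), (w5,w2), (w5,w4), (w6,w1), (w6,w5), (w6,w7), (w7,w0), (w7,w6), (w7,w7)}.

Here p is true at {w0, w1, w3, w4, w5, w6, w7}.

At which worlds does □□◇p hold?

w0: successors {w0, w2, w4, w6}; □◇p there: w0:T, w2:T, w4:T, w6:T. ✓
w1: successors {w0, w6, w7}; □◇p there: w0:T, w6:T, w7:T. ✓
w2: successors {w1, w4, w5, w6}; □◇p there: w1:T, w4:T, w5:T, w6:T. ✓
w3: successors {w0, w3, w4, w6, w7}; □◇p there: w0:T, w3:T, w4:T, w6:T, w7:T. ✓
w4: successors {w0, w2, w3, w4, w5, w6, w7}; □◇p there: w0:T, w2:T, w3:T, w4:T, w5:T, w6:T, w7:T. ✓
w5: successors {w0, w1, w2, w4}; □◇p there: w0:T, w1:T, w2:T, w4:T. ✓
w6: successors {w1, w5, w7}; □◇p there: w1:T, w5:T, w7:T. ✓
w7: successors {w0, w6, w7}; □◇p there: w0:T, w6:T, w7:T. ✓

{w0, w1, w2, w3, w4, w5, w6, w7}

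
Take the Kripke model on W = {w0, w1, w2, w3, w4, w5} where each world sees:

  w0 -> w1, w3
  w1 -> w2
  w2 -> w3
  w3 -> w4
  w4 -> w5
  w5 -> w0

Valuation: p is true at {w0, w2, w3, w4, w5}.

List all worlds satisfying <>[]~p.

∅

w0: successors {w1, w3}; []~p there: w1:F, w3:F. ✗
w1: successors {w2}; []~p there: w2:F. ✗
w2: successors {w3}; []~p there: w3:F. ✗
w3: successors {w4}; []~p there: w4:F. ✗
w4: successors {w5}; []~p there: w5:F. ✗
w5: successors {w0}; []~p there: w0:F. ✗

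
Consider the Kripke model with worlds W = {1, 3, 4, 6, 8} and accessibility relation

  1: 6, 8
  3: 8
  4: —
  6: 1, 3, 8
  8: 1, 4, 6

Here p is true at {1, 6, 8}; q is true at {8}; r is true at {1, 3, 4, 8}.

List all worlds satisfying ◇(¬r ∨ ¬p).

1: successors {6, 8}; ¬r ∨ ¬p there: 6:T, 8:F. ✓
3: successors {8}; ¬r ∨ ¬p there: 8:F. ✗
4: no successors, so ◇(¬r ∨ ¬p) fails. ✗
6: successors {1, 3, 8}; ¬r ∨ ¬p there: 1:F, 3:T, 8:F. ✓
8: successors {1, 4, 6}; ¬r ∨ ¬p there: 1:F, 4:T, 6:T. ✓

{1, 6, 8}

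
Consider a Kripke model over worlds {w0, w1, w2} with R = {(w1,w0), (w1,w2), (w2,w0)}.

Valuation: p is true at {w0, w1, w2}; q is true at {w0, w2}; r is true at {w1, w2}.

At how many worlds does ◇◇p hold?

1

w0: no successors, so ◇◇p fails. ✗
w1: successors {w0, w2}; ◇p there: w0:F, w2:T. ✓
w2: successors {w0}; ◇p there: w0:F. ✗
Satisfying worlds: {w1}.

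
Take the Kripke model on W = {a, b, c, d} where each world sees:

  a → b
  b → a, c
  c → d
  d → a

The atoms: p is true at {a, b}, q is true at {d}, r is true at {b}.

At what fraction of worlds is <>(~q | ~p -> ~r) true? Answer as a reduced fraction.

a: successors {b}; ~q | ~p -> ~r there: b:F. ✗
b: successors {a, c}; ~q | ~p -> ~r there: a:T, c:T. ✓
c: successors {d}; ~q | ~p -> ~r there: d:T. ✓
d: successors {a}; ~q | ~p -> ~r there: a:T. ✓
That's 3 of 4 worlds, so 3/4.

3/4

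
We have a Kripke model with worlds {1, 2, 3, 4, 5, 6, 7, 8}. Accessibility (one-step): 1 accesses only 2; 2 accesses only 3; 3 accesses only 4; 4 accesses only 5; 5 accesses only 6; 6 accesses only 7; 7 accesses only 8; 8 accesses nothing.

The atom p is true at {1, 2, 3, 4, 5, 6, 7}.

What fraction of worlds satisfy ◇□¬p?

1: successors {2}; □¬p there: 2:F. ✗
2: successors {3}; □¬p there: 3:F. ✗
3: successors {4}; □¬p there: 4:F. ✗
4: successors {5}; □¬p there: 5:F. ✗
5: successors {6}; □¬p there: 6:F. ✗
6: successors {7}; □¬p there: 7:T. ✓
7: successors {8}; □¬p there: 8:T. ✓
8: no successors, so ◇□¬p fails. ✗
That's 2 of 8 worlds, so 2/8 = 1/4.

1/4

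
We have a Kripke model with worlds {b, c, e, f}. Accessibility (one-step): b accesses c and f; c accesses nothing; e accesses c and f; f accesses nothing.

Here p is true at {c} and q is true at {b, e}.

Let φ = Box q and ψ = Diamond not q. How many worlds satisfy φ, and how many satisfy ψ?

For Box q:
b: successors {c, f}; q there: c:F, f:F. ✗
c: no successors, so Box q holds vacuously. ✓
e: successors {c, f}; q there: c:F, f:F. ✗
f: no successors, so Box q holds vacuously. ✓
— 2 worlds.
For Diamond not q:
b: successors {c, f}; not q there: c:T, f:T. ✓
c: no successors, so Diamond not q fails. ✗
e: successors {c, f}; not q there: c:T, f:T. ✓
f: no successors, so Diamond not q fails. ✗
— 2 worlds.

2 and 2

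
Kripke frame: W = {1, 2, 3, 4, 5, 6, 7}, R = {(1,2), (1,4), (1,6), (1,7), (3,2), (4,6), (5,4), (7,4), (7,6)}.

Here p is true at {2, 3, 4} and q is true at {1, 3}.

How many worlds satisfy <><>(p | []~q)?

1: successors {2, 4, 6, 7}; <>(p | []~q) there: 2:F, 4:T, 6:F, 7:T. ✓
2: no successors, so <><>(p | []~q) fails. ✗
3: successors {2}; <>(p | []~q) there: 2:F. ✗
4: successors {6}; <>(p | []~q) there: 6:F. ✗
5: successors {4}; <>(p | []~q) there: 4:T. ✓
6: no successors, so <><>(p | []~q) fails. ✗
7: successors {4, 6}; <>(p | []~q) there: 4:T, 6:F. ✓
Satisfying worlds: {1, 5, 7}.

3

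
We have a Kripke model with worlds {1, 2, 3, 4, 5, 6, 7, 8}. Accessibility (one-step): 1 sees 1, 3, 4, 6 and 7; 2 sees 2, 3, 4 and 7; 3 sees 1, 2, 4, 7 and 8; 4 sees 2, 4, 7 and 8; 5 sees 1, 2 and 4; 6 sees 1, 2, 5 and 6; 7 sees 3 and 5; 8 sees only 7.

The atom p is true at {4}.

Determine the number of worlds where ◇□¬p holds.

6

1: successors {1, 3, 4, 6, 7}; □¬p there: 1:F, 3:F, 4:F, 6:T, 7:T. ✓
2: successors {2, 3, 4, 7}; □¬p there: 2:F, 3:F, 4:F, 7:T. ✓
3: successors {1, 2, 4, 7, 8}; □¬p there: 1:F, 2:F, 4:F, 7:T, 8:T. ✓
4: successors {2, 4, 7, 8}; □¬p there: 2:F, 4:F, 7:T, 8:T. ✓
5: successors {1, 2, 4}; □¬p there: 1:F, 2:F, 4:F. ✗
6: successors {1, 2, 5, 6}; □¬p there: 1:F, 2:F, 5:F, 6:T. ✓
7: successors {3, 5}; □¬p there: 3:F, 5:F. ✗
8: successors {7}; □¬p there: 7:T. ✓
Satisfying worlds: {1, 2, 3, 4, 6, 8}.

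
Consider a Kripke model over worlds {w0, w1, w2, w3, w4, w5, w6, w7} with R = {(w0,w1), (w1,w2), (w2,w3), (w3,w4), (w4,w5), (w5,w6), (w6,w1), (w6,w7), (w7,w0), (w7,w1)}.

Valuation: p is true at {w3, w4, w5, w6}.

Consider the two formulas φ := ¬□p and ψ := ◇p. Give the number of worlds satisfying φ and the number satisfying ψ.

4 and 4

For ¬□p:
w0: □p is F. ✓
w1: □p is F. ✓
w2: □p is T. ✗
w3: □p is T. ✗
w4: □p is T. ✗
w5: □p is T. ✗
w6: □p is F. ✓
w7: □p is F. ✓
— 4 worlds.
For ◇p:
w0: successors {w1}; p there: w1:F. ✗
w1: successors {w2}; p there: w2:F. ✗
w2: successors {w3}; p there: w3:T. ✓
w3: successors {w4}; p there: w4:T. ✓
w4: successors {w5}; p there: w5:T. ✓
w5: successors {w6}; p there: w6:T. ✓
w6: successors {w1, w7}; p there: w1:F, w7:F. ✗
w7: successors {w0, w1}; p there: w0:F, w1:F. ✗
— 4 worlds.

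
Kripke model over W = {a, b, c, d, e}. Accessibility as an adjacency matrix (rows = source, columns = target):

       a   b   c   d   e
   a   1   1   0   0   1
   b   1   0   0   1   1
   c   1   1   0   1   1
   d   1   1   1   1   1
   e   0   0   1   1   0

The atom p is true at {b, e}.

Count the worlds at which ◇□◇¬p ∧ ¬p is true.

3

a: ◇□◇¬p is T, ¬p is T. ✓
b: ◇□◇¬p is T, ¬p is F. ✗
c: ◇□◇¬p is T, ¬p is T. ✓
d: ◇□◇¬p is T, ¬p is T. ✓
e: ◇□◇¬p is T, ¬p is F. ✗
Satisfying worlds: {a, c, d}.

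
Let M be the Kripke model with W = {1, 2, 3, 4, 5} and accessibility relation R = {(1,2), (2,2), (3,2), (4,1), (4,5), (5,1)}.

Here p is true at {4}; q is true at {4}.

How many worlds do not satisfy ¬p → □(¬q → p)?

1: ¬p is T, □(¬q → p) is F. ✗
2: ¬p is T, □(¬q → p) is F. ✗
3: ¬p is T, □(¬q → p) is F. ✗
4: ¬p is F, □(¬q → p) is F. ✓
5: ¬p is T, □(¬q → p) is F. ✗
Satisfying worlds: {4}.
So ¬p → □(¬q → p) fails at the other 4 worlds.

4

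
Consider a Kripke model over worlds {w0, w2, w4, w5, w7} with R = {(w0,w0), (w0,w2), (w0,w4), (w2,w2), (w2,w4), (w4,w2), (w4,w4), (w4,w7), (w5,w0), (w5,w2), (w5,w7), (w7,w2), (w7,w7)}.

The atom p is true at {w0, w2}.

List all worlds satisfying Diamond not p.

{w0, w2, w4, w5, w7}

w0: successors {w0, w2, w4}; not p there: w0:F, w2:F, w4:T. ✓
w2: successors {w2, w4}; not p there: w2:F, w4:T. ✓
w4: successors {w2, w4, w7}; not p there: w2:F, w4:T, w7:T. ✓
w5: successors {w0, w2, w7}; not p there: w0:F, w2:F, w7:T. ✓
w7: successors {w2, w7}; not p there: w2:F, w7:T. ✓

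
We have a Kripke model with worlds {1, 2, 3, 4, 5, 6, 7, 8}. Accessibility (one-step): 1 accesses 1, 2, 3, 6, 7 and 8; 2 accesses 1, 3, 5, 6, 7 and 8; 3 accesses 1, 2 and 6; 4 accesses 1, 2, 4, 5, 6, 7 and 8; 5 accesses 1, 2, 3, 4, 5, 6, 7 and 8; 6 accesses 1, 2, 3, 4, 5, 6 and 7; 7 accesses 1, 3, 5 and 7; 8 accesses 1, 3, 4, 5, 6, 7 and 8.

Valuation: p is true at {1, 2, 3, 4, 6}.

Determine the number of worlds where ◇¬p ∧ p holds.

1: ◇¬p is T, p is T. ✓
2: ◇¬p is T, p is T. ✓
3: ◇¬p is F, p is T. ✗
4: ◇¬p is T, p is T. ✓
5: ◇¬p is T, p is F. ✗
6: ◇¬p is T, p is T. ✓
7: ◇¬p is T, p is F. ✗
8: ◇¬p is T, p is F. ✗
Satisfying worlds: {1, 2, 4, 6}.

4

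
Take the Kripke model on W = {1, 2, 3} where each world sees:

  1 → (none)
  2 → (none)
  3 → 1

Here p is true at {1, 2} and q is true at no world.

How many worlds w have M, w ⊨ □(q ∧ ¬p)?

1: no successors, so □(q ∧ ¬p) holds vacuously. ✓
2: no successors, so □(q ∧ ¬p) holds vacuously. ✓
3: successors {1}; q ∧ ¬p there: 1:F. ✗
Satisfying worlds: {1, 2}.

2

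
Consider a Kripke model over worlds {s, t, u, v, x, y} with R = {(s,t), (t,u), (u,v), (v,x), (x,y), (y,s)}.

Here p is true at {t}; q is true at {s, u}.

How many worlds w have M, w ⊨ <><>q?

2

s: successors {t}; <>q there: t:T. ✓
t: successors {u}; <>q there: u:F. ✗
u: successors {v}; <>q there: v:F. ✗
v: successors {x}; <>q there: x:F. ✗
x: successors {y}; <>q there: y:T. ✓
y: successors {s}; <>q there: s:F. ✗
Satisfying worlds: {s, x}.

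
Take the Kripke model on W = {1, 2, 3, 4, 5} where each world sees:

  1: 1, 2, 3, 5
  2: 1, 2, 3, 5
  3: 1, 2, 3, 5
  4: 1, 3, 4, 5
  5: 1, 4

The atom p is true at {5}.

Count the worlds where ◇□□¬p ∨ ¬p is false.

1: ◇□□¬p is F, ¬p is T. ✓
2: ◇□□¬p is F, ¬p is T. ✓
3: ◇□□¬p is F, ¬p is T. ✓
4: ◇□□¬p is F, ¬p is T. ✓
5: ◇□□¬p is F, ¬p is F. ✗
Satisfying worlds: {1, 2, 3, 4}.
So ◇□□¬p ∨ ¬p fails at the other 1 world.

1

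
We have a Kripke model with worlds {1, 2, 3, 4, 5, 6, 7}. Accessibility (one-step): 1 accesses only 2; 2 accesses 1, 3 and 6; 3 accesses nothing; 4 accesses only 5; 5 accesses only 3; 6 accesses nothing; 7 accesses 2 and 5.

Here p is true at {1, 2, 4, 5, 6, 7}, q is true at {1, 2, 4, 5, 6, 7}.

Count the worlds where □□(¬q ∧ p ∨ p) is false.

1: successors {2}; □(¬q ∧ p ∨ p) there: 2:F. ✗
2: successors {1, 3, 6}; □(¬q ∧ p ∨ p) there: 1:T, 3:T, 6:T. ✓
3: no successors, so □□(¬q ∧ p ∨ p) holds vacuously. ✓
4: successors {5}; □(¬q ∧ p ∨ p) there: 5:F. ✗
5: successors {3}; □(¬q ∧ p ∨ p) there: 3:T. ✓
6: no successors, so □□(¬q ∧ p ∨ p) holds vacuously. ✓
7: successors {2, 5}; □(¬q ∧ p ∨ p) there: 2:F, 5:F. ✗
Satisfying worlds: {2, 3, 5, 6}.
So □□(¬q ∧ p ∨ p) fails at the other 3 worlds.

3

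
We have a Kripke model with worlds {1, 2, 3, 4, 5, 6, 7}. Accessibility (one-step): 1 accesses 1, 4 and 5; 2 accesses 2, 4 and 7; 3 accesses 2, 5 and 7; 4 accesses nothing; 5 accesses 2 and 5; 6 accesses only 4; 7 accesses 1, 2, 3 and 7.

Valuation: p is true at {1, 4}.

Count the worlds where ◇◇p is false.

2

1: successors {1, 4, 5}; ◇p there: 1:T, 4:F, 5:F. ✓
2: successors {2, 4, 7}; ◇p there: 2:T, 4:F, 7:T. ✓
3: successors {2, 5, 7}; ◇p there: 2:T, 5:F, 7:T. ✓
4: no successors, so ◇◇p fails. ✗
5: successors {2, 5}; ◇p there: 2:T, 5:F. ✓
6: successors {4}; ◇p there: 4:F. ✗
7: successors {1, 2, 3, 7}; ◇p there: 1:T, 2:T, 3:F, 7:T. ✓
Satisfying worlds: {1, 2, 3, 5, 7}.
So ◇◇p fails at the other 2 worlds.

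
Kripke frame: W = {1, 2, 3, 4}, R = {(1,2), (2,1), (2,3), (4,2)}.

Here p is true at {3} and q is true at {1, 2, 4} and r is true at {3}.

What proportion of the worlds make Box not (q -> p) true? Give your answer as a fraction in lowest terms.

1: successors {2}; not (q -> p) there: 2:T. ✓
2: successors {1, 3}; not (q -> p) there: 1:T, 3:F. ✗
3: no successors, so Box not (q -> p) holds vacuously. ✓
4: successors {2}; not (q -> p) there: 2:T. ✓
That's 3 of 4 worlds, so 3/4.

3/4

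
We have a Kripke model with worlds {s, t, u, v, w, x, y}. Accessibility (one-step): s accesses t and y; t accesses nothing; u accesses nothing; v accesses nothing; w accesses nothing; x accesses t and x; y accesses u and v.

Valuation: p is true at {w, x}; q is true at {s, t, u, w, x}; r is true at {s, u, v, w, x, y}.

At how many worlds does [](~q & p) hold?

s: successors {t, y}; ~q & p there: t:F, y:F. ✗
t: no successors, so [](~q & p) holds vacuously. ✓
u: no successors, so [](~q & p) holds vacuously. ✓
v: no successors, so [](~q & p) holds vacuously. ✓
w: no successors, so [](~q & p) holds vacuously. ✓
x: successors {t, x}; ~q & p there: t:F, x:F. ✗
y: successors {u, v}; ~q & p there: u:F, v:F. ✗
Satisfying worlds: {t, u, v, w}.

4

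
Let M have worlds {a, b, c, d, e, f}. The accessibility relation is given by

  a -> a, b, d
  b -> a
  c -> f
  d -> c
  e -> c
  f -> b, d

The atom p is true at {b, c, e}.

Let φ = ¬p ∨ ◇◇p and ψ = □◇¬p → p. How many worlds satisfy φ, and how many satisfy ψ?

5 and 5

For ¬p ∨ ◇◇p:
a: ¬p is T, ◇◇p is T. ✓
b: ¬p is F, ◇◇p is T. ✓
c: ¬p is F, ◇◇p is T. ✓
d: ¬p is T, ◇◇p is F. ✓
e: ¬p is F, ◇◇p is F. ✗
f: ¬p is T, ◇◇p is T. ✓
— 5 worlds.
For □◇¬p → p:
a: □◇¬p is F, p is F. ✓
b: □◇¬p is T, p is T. ✓
c: □◇¬p is T, p is T. ✓
d: □◇¬p is T, p is F. ✗
e: □◇¬p is T, p is T. ✓
f: □◇¬p is F, p is F. ✓
— 5 worlds.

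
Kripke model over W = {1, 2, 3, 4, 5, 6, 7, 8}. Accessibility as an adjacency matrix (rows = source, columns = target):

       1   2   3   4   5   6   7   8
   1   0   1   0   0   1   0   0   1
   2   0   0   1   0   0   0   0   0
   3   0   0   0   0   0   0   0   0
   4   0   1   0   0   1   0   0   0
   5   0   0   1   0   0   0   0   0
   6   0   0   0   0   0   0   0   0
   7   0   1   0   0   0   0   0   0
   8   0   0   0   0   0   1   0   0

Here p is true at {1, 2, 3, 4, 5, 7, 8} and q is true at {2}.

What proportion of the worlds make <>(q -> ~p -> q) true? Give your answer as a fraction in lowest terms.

3/4

1: successors {2, 5, 8}; q -> ~p -> q there: 2:T, 5:T, 8:T. ✓
2: successors {3}; q -> ~p -> q there: 3:T. ✓
3: no successors, so <>(q -> ~p -> q) fails. ✗
4: successors {2, 5}; q -> ~p -> q there: 2:T, 5:T. ✓
5: successors {3}; q -> ~p -> q there: 3:T. ✓
6: no successors, so <>(q -> ~p -> q) fails. ✗
7: successors {2}; q -> ~p -> q there: 2:T. ✓
8: successors {6}; q -> ~p -> q there: 6:T. ✓
That's 6 of 8 worlds, so 6/8 = 3/4.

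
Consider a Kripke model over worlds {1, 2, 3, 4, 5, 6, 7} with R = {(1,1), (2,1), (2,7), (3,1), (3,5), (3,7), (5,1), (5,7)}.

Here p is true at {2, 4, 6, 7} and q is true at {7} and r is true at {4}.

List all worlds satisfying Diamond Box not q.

{1, 2, 3, 5}

1: successors {1}; Box not q there: 1:T. ✓
2: successors {1, 7}; Box not q there: 1:T, 7:T. ✓
3: successors {1, 5, 7}; Box not q there: 1:T, 5:F, 7:T. ✓
4: no successors, so Diamond Box not q fails. ✗
5: successors {1, 7}; Box not q there: 1:T, 7:T. ✓
6: no successors, so Diamond Box not q fails. ✗
7: no successors, so Diamond Box not q fails. ✗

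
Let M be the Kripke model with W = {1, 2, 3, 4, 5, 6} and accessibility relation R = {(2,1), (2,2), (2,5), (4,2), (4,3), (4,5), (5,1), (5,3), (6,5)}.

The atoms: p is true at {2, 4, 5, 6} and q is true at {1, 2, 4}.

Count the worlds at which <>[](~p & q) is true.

1: no successors, so <>[](~p & q) fails. ✗
2: successors {1, 2, 5}; [](~p & q) there: 1:T, 2:F, 5:F. ✓
3: no successors, so <>[](~p & q) fails. ✗
4: successors {2, 3, 5}; [](~p & q) there: 2:F, 3:T, 5:F. ✓
5: successors {1, 3}; [](~p & q) there: 1:T, 3:T. ✓
6: successors {5}; [](~p & q) there: 5:F. ✗
Satisfying worlds: {2, 4, 5}.

3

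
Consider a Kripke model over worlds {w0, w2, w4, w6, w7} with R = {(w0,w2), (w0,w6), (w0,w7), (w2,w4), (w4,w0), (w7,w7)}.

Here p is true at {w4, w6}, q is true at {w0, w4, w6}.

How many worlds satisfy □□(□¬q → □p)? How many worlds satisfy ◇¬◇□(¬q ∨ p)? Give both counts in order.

For □□(□¬q → □p):
w0: successors {w2, w6, w7}; □(□¬q → □p) there: w2:T, w6:T, w7:F. ✗
w2: successors {w4}; □(□¬q → □p) there: w4:T. ✓
w4: successors {w0}; □(□¬q → □p) there: w0:F. ✗
w6: no successors, so □□(□¬q → □p) holds vacuously. ✓
w7: successors {w7}; □(□¬q → □p) there: w7:F. ✗
— 2 worlds.
For ◇¬◇□(¬q ∨ p):
w0: successors {w2, w6, w7}; ¬◇□(¬q ∨ p) there: w2:T, w6:T, w7:F. ✓
w2: successors {w4}; ¬◇□(¬q ∨ p) there: w4:F. ✗
w4: successors {w0}; ¬◇□(¬q ∨ p) there: w0:F. ✗
w6: no successors, so ◇¬◇□(¬q ∨ p) fails. ✗
w7: successors {w7}; ¬◇□(¬q ∨ p) there: w7:F. ✗
— 1 world.

2 and 1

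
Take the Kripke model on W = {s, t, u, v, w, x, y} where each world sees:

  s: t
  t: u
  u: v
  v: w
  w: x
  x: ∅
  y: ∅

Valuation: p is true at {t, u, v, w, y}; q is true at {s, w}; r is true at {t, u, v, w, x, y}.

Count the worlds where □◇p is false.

s: successors {t}; ◇p there: t:T. ✓
t: successors {u}; ◇p there: u:T. ✓
u: successors {v}; ◇p there: v:T. ✓
v: successors {w}; ◇p there: w:F. ✗
w: successors {x}; ◇p there: x:F. ✗
x: no successors, so □◇p holds vacuously. ✓
y: no successors, so □◇p holds vacuously. ✓
Satisfying worlds: {s, t, u, x, y}.
So □◇p fails at the other 2 worlds.

2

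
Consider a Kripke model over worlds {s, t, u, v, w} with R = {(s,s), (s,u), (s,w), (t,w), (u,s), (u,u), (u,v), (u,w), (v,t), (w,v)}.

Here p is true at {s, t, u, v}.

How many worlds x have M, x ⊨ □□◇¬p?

s: successors {s, u, w}; □◇¬p there: s:F, u:F, w:F. ✗
t: successors {w}; □◇¬p there: w:F. ✗
u: successors {s, u, v, w}; □◇¬p there: s:F, u:F, v:T, w:F. ✗
v: successors {t}; □◇¬p there: t:F. ✗
w: successors {v}; □◇¬p there: v:T. ✓
Satisfying worlds: {w}.

1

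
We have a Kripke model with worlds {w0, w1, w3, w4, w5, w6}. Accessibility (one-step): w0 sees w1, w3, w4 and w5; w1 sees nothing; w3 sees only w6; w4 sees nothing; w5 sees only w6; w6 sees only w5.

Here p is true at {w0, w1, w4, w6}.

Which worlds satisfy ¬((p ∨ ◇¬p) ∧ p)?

{w3, w5}

w0: (p ∨ ◇¬p) ∧ p is T. ✗
w1: (p ∨ ◇¬p) ∧ p is T. ✗
w3: (p ∨ ◇¬p) ∧ p is F. ✓
w4: (p ∨ ◇¬p) ∧ p is T. ✗
w5: (p ∨ ◇¬p) ∧ p is F. ✓
w6: (p ∨ ◇¬p) ∧ p is T. ✗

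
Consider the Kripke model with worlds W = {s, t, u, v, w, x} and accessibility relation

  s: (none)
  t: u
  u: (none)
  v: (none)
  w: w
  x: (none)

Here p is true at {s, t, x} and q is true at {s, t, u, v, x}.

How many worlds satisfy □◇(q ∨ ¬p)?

s: no successors, so □◇(q ∨ ¬p) holds vacuously. ✓
t: successors {u}; ◇(q ∨ ¬p) there: u:F. ✗
u: no successors, so □◇(q ∨ ¬p) holds vacuously. ✓
v: no successors, so □◇(q ∨ ¬p) holds vacuously. ✓
w: successors {w}; ◇(q ∨ ¬p) there: w:T. ✓
x: no successors, so □◇(q ∨ ¬p) holds vacuously. ✓
Satisfying worlds: {s, u, v, w, x}.

5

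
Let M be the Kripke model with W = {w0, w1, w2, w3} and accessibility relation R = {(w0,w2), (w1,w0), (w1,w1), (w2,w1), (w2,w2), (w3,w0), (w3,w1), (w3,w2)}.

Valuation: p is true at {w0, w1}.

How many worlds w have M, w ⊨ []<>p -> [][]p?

2

w0: []<>p is T, [][]p is F. ✗
w1: []<>p is F, [][]p is F. ✓
w2: []<>p is T, [][]p is F. ✗
w3: []<>p is F, [][]p is F. ✓
Satisfying worlds: {w1, w3}.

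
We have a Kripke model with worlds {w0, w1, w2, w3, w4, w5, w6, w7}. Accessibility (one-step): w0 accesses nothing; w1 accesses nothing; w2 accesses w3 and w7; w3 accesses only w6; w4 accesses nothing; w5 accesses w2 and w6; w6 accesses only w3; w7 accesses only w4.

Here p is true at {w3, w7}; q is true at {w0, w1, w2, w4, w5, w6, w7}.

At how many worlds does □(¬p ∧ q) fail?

2

w0: no successors, so □(¬p ∧ q) holds vacuously. ✓
w1: no successors, so □(¬p ∧ q) holds vacuously. ✓
w2: successors {w3, w7}; ¬p ∧ q there: w3:F, w7:F. ✗
w3: successors {w6}; ¬p ∧ q there: w6:T. ✓
w4: no successors, so □(¬p ∧ q) holds vacuously. ✓
w5: successors {w2, w6}; ¬p ∧ q there: w2:T, w6:T. ✓
w6: successors {w3}; ¬p ∧ q there: w3:F. ✗
w7: successors {w4}; ¬p ∧ q there: w4:T. ✓
Satisfying worlds: {w0, w1, w3, w4, w5, w7}.
So □(¬p ∧ q) fails at the other 2 worlds.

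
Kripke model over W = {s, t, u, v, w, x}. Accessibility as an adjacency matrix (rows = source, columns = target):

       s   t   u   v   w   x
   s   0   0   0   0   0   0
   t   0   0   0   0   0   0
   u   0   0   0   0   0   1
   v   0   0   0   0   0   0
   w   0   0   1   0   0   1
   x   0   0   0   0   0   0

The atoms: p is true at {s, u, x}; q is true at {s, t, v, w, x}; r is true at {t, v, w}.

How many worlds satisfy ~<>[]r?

4

s: <>[]r is F. ✓
t: <>[]r is F. ✓
u: <>[]r is T. ✗
v: <>[]r is F. ✓
w: <>[]r is T. ✗
x: <>[]r is F. ✓
Satisfying worlds: {s, t, v, x}.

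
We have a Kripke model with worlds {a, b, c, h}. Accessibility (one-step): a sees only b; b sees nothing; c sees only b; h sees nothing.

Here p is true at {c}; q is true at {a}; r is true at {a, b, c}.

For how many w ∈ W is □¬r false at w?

a: successors {b}; ¬r there: b:F. ✗
b: no successors, so □¬r holds vacuously. ✓
c: successors {b}; ¬r there: b:F. ✗
h: no successors, so □¬r holds vacuously. ✓
Satisfying worlds: {b, h}.
So □¬r fails at the other 2 worlds.

2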